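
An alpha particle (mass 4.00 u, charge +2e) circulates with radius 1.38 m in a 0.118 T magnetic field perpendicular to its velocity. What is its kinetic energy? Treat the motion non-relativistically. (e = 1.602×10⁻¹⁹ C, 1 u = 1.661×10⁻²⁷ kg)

KE ≈ 2.05×10⁻¹³ J

v = |q|Br/m, then KE = ½mv² = (qBr)²/(2m).
v = (3.204×10⁻¹⁹)(0.118)(1.38)/6.644×10⁻²⁷ ≈ 7.853×10⁶ m/s.
KE = ½(6.644×10⁻²⁷)(7.853×10⁶)² ≈ 2.05×10⁻¹³ J.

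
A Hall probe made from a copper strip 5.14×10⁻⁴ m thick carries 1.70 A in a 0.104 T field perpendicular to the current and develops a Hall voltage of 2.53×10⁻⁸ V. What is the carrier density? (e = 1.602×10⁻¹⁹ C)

n ≈ 8.49×10²⁸ m⁻³

From V_H = IB/(n e t), n = IB/(V_H e t).
n = (1.70)(0.104)/((2.53×10⁻⁸)(1.602×10⁻¹⁹)(5.14×10⁻⁴)) ≈ 8.49×10²⁸ m⁻³.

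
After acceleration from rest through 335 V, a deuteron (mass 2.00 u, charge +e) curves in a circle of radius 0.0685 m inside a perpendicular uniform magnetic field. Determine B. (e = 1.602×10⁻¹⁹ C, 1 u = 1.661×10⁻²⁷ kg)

B ≈ 0.0544 T

v = √(2|q|V/m) = √(2·1.602×10⁻¹⁹·335/3.322×10⁻²⁷) ≈ 1.797×10⁵ m/s.
B = mv/(|q|r) = (3.322×10⁻²⁷)(1.797×10⁵)/((1.602×10⁻¹⁹)(0.0685)) ≈ 0.0544 T.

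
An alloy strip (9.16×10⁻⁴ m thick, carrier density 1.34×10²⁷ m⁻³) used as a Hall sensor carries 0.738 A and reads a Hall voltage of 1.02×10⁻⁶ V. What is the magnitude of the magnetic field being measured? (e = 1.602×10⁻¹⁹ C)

B ≈ 0.272 T

From V_H = IB/(n e t), B = V_H n e t / I.
B = (1.02×10⁻⁶)(1.34×10²⁷)(1.602×10⁻¹⁹)(9.16×10⁻⁴)/0.738 ≈ 0.272 T.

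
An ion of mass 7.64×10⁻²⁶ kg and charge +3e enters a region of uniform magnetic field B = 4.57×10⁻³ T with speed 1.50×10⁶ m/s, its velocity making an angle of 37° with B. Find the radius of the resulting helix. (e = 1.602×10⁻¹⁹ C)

v⊥ = v sinθ = 1.50×10⁶·sin37° ≈ 9.027×10⁵ m/s.
r = m v⊥/(|q|B) = (7.64×10⁻²⁶)(9.027×10⁵)/((4.806×10⁻¹⁹)(4.57×10⁻³)) ≈ 31.4 m.

r ≈ 31.4 m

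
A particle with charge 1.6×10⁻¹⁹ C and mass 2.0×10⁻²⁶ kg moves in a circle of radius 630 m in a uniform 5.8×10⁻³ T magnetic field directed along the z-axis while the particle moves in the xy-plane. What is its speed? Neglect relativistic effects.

From |q|vB = mv²/r, v = |q|Br/m.
v = (1.6×10⁻¹⁹)(5.8×10⁻³)(630)/2.0×10⁻²⁶ ≈ 2.9×10⁷ m/s.

v ≈ 2.9×10⁷ m/s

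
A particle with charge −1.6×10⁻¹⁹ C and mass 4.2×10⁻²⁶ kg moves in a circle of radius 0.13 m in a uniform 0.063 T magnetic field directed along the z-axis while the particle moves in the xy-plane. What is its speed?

v ≈ 3.1×10⁴ m/s

From |q|vB = mv²/r, v = |q|Br/m.
v = (1.6×10⁻¹⁹)(0.063)(0.13)/4.2×10⁻²⁶ ≈ 3.1×10⁴ m/s.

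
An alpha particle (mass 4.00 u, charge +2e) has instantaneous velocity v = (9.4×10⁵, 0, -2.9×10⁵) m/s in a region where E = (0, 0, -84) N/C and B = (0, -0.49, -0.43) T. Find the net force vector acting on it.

v×B = (-1.42×10⁵, 4.04×10⁵, -4.61×10⁵) N/C.
E + v×B = (-1.42×10⁵, 4.04×10⁵, -4.61×10⁵) N/C.
F = q(E + v×B) = (3.204×10⁻¹⁹ C)·(-1.42×10⁵, 4.04×10⁵, -4.61×10⁵) = (-4.55×10⁻¹⁴, 1.30×10⁻¹³, -1.48×10⁻¹³) N.

F ≈ (-4.55×10⁻¹⁴, 1.30×10⁻¹³, -1.48×10⁻¹³) N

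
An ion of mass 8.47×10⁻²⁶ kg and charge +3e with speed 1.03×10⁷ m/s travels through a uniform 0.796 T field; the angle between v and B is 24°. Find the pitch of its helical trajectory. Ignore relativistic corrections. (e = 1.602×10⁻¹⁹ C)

p ≈ 13.1 m

v∥ = v cosθ = 1.03×10⁷·cos24° ≈ 9.410×10⁶ m/s.
T = 2πm/(|q|B) = 2π(8.47×10⁻²⁶)/((4.806×10⁻¹⁹)(0.796)) ≈ 1.391×10⁻⁶ s.
pitch = v∥ T = (9.410×10⁶)(1.391×10⁻⁶) ≈ 13.1 m.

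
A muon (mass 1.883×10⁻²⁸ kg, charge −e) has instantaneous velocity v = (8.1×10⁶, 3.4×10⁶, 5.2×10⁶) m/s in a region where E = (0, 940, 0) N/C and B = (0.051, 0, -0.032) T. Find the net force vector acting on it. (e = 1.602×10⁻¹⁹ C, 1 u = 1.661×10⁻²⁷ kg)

v×B = (-1.09×10⁵, 5.24×10⁵, -1.73×10⁵) N/C.
E + v×B = (-1.09×10⁵, 5.25×10⁵, -1.73×10⁵) N/C.
F = q(E + v×B) = (−1.602×10⁻¹⁹ C)·(-1.09×10⁵, 5.25×10⁵, -1.73×10⁵) = (1.74×10⁻¹⁴, -8.42×10⁻¹⁴, 2.78×10⁻¹⁴) N.

F ≈ (1.74×10⁻¹⁴, -8.42×10⁻¹⁴, 2.78×10⁻¹⁴) N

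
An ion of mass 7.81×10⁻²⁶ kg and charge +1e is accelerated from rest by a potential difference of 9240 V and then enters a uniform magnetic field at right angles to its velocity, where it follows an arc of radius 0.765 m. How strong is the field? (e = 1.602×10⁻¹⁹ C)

v = √(2|q|V/m) = √(2·1.602×10⁻¹⁹·9240/7.81×10⁻²⁶) ≈ 1.947×10⁵ m/s.
B = mv/(|q|r) = (7.81×10⁻²⁶)(1.947×10⁵)/((1.602×10⁻¹⁹)(0.765)) ≈ 0.124 T.

B ≈ 0.124 T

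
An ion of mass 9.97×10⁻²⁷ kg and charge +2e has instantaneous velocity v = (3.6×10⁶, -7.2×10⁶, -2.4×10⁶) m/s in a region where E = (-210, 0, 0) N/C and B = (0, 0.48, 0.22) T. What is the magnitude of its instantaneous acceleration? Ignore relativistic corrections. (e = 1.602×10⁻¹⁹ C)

v×B = (-4.32×10⁵, -7.92×10⁵, 1.73×10⁶) N/C.
E + v×B = (-4.32×10⁵, -7.92×10⁵, 1.73×10⁶) N/C.
F = q(E + v×B) = (3.204×10⁻¹⁹ C)·(-4.32×10⁵, -7.92×10⁵, 1.73×10⁶) = (-1.38×10⁻¹³, -2.54×10⁻¹³, 5.54×10⁻¹³) N.
|a| = |F|/m = 6.246×10⁻¹³/9.97×10⁻²⁷ ≈ 6.26×10¹³ m/s².

|a| ≈ 6.26×10¹³ m/s²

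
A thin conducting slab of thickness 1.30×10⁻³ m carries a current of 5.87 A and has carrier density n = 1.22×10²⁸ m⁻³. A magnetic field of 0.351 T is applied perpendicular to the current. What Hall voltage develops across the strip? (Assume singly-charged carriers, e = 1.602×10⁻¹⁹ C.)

V_H ≈ 8.11×10⁻⁷ V

V_H = IB/(n e t).
V_H = (5.87)(0.351)/((1.22×10²⁸)(1.602×10⁻¹⁹)(1.30×10⁻³)) ≈ 8.11×10⁻⁷ V.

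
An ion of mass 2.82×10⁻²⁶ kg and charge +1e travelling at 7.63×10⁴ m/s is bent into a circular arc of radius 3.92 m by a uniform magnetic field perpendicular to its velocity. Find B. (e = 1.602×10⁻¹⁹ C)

From |q|vB = mv²/r, B = mv/(|q|r).
B = (2.82×10⁻²⁶)(7.63×10⁴)/((1.602×10⁻¹⁹)(3.92)) ≈ 3.43×10⁻³ T.

B ≈ 3.43×10⁻³ T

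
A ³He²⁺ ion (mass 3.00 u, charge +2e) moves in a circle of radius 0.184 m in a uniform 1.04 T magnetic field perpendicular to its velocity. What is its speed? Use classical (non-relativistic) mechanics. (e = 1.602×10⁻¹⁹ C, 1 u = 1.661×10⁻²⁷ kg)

v ≈ 1.23×10⁷ m/s

From |q|vB = mv²/r, v = |q|Br/m.
v = (3.204×10⁻¹⁹)(1.04)(0.184)/4.983×10⁻²⁷ ≈ 1.23×10⁷ m/s.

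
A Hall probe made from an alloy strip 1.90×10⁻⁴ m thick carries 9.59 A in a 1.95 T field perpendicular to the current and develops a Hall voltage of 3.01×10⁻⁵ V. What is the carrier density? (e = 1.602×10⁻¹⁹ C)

n ≈ 2.04×10²⁸ m⁻³

From V_H = IB/(n e t), n = IB/(V_H e t).
n = (9.59)(1.95)/((3.01×10⁻⁵)(1.602×10⁻¹⁹)(1.90×10⁻⁴)) ≈ 2.04×10²⁸ m⁻³.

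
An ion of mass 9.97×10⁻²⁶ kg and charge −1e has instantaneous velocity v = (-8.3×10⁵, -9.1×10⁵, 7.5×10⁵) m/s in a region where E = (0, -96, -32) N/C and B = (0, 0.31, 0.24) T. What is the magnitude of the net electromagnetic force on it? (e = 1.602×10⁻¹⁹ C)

|F| ≈ 8.91×10⁻¹⁴ N

v×B = (-4.51×10⁵, 1.99×10⁵, -2.57×10⁵) N/C.
E + v×B = (-4.51×10⁵, 1.99×10⁵, -2.57×10⁵) N/C.
F = q(E + v×B) = (−1.602×10⁻¹⁹ C)·(-4.51×10⁵, 1.99×10⁵, -2.57×10⁵) = (7.22×10⁻¹⁴, -3.19×10⁻¹⁴, 4.12×10⁻¹⁴) N.
|F| = 8.91×10⁻¹⁴ N.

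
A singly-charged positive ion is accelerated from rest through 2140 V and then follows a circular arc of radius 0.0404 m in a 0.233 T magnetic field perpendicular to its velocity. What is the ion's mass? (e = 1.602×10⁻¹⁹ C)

m ≈ 3.32×10⁻²⁷ kg

Combine |q|V = ½mv² and r = mv/(|q|B): eliminate v to get m = qB²r²/(2V).
m = (1.602×10⁻¹⁹)(0.233)²(0.0404)²/(2·2140) ≈ 3.32×10⁻²⁷ kg.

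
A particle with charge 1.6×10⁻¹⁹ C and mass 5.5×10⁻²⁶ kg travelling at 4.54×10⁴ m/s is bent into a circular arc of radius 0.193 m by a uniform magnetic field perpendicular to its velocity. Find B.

B ≈ 0.0809 T

From |q|vB = mv²/r, B = mv/(|q|r).
B = (5.5×10⁻²⁶)(4.54×10⁴)/((1.6×10⁻¹⁹)(0.193)) ≈ 0.0809 T.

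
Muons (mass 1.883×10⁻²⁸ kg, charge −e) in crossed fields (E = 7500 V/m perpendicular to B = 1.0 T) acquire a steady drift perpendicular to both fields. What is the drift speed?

In crossed fields the guiding centre drifts at v_d = |E×B|/B² = E/B, independent of charge and mass.
v_d = 7500/1.0 = 7500 m/s.

v_d ≈ 7500 m/s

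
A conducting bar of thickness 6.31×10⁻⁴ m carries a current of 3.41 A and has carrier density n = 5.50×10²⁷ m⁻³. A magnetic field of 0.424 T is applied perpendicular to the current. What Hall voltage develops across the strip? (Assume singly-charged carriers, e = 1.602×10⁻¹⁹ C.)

V_H = IB/(n e t).
V_H = (3.41)(0.424)/((5.50×10²⁷)(1.602×10⁻¹⁹)(6.31×10⁻⁴)) ≈ 2.60×10⁻⁶ V.

V_H ≈ 2.60×10⁻⁶ V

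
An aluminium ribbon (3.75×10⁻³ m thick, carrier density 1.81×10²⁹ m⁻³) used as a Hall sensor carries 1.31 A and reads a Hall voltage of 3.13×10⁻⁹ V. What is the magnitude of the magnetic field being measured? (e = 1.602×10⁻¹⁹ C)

From V_H = IB/(n e t), B = V_H n e t / I.
B = (3.13×10⁻⁹)(1.81×10²⁹)(1.602×10⁻¹⁹)(3.75×10⁻³)/1.31 ≈ 0.260 T.

B ≈ 0.260 T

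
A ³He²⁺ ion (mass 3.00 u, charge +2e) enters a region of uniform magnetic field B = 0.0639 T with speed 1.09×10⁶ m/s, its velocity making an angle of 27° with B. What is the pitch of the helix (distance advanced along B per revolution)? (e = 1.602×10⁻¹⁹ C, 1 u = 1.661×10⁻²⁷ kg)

v∥ = v cosθ = 1.09×10⁶·cos27° ≈ 9.712×10⁵ m/s.
T = 2πm/(|q|B) = 2π(4.983×10⁻²⁷)/((3.204×10⁻¹⁹)(0.0639)) ≈ 1.529×10⁻⁶ s.
pitch = v∥ T = (9.712×10⁵)(1.529×10⁻⁶) ≈ 1.49 m.

p ≈ 1.49 m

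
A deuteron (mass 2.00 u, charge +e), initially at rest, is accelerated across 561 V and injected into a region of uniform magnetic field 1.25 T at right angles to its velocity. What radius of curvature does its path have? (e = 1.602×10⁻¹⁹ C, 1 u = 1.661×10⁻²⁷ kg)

Acceleration: |q|V = ½mv² ⇒ v = √(2|q|V/m) = √(2·1.602×10⁻¹⁹·561/3.322×10⁻²⁷) ≈ 2.326×10⁵ m/s.
In the field: r = mv/(|q|B) = (3.322×10⁻²⁷)(2.326×10⁵)/((1.602×10⁻¹⁹)(1.25)) ≈ 3.86×10⁻³ m.

r ≈ 3.86×10⁻³ m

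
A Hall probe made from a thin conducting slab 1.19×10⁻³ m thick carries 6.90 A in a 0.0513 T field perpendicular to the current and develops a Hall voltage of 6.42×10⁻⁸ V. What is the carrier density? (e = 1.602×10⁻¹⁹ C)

From V_H = IB/(n e t), n = IB/(V_H e t).
n = (6.90)(0.0513)/((6.42×10⁻⁸)(1.602×10⁻¹⁹)(1.19×10⁻³)) ≈ 2.89×10²⁸ m⁻³.

n ≈ 2.89×10²⁸ m⁻³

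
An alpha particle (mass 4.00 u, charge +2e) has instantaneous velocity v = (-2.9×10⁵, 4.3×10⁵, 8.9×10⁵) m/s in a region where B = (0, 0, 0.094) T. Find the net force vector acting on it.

F ≈ (1.30×10⁻¹⁴, 8.73×10⁻¹⁵, 0) N

v×B = (4.04×10⁴, 2.73×10⁴, 0) N/C.
F = q v×B = (3.204×10⁻¹⁹ C)·(4.04×10⁴, 2.73×10⁴, 0) = (1.30×10⁻¹⁴, 8.73×10⁻¹⁵, 0) N.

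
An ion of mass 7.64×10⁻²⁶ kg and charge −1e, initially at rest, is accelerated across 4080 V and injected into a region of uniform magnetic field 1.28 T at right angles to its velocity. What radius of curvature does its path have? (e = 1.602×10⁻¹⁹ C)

r ≈ 0.0487 m

Acceleration: |q|V = ½mv² ⇒ v = √(2|q|V/m) = √(2·1.602×10⁻¹⁹·4080/7.64×10⁻²⁶) ≈ 1.308×10⁵ m/s.
In the field: r = mv/(|q|B) = (7.64×10⁻²⁶)(1.308×10⁵)/((1.602×10⁻¹⁹)(1.28)) ≈ 0.0487 m.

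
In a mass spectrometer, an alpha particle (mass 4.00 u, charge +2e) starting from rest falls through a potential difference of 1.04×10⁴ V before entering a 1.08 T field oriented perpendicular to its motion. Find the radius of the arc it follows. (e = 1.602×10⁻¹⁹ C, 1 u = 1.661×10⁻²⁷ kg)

r ≈ 0.0192 m

Acceleration: |q|V = ½mv² ⇒ v = √(2|q|V/m) = √(2·3.204×10⁻¹⁹·1.04×10⁴/6.644×10⁻²⁷) ≈ 1.002×10⁶ m/s.
In the field: r = mv/(|q|B) = (6.644×10⁻²⁷)(1.002×10⁶)/((3.204×10⁻¹⁹)(1.08)) ≈ 0.0192 m.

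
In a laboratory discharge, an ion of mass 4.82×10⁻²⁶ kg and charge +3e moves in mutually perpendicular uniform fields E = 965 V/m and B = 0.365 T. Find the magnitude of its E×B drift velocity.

v_d ≈ 2640 m/s

In crossed fields the guiding centre drifts at v_d = |E×B|/B² = E/B, independent of charge and mass.
v_d = 965/0.365 = 2640 m/s.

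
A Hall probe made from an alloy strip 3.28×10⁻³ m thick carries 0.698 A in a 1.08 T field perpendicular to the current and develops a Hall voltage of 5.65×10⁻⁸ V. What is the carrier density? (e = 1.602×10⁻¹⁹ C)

From V_H = IB/(n e t), n = IB/(V_H e t).
n = (0.698)(1.08)/((5.65×10⁻⁸)(1.602×10⁻¹⁹)(3.28×10⁻³)) ≈ 2.54×10²⁸ m⁻³.

n ≈ 2.54×10²⁸ m⁻³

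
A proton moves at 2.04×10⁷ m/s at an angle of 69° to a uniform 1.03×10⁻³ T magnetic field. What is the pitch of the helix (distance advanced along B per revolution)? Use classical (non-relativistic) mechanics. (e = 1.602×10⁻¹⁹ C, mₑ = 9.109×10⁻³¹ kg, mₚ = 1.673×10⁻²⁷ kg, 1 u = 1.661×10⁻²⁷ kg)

p ≈ 466 m

v∥ = v cosθ = 2.04×10⁷·cos69° ≈ 7.311×10⁶ m/s.
T = 2πm/(|q|B) = 2π(1.673×10⁻²⁷)/((1.602×10⁻¹⁹)(1.03×10⁻³)) ≈ 6.371×10⁻⁵ s.
pitch = v∥ T = (7.311×10⁶)(6.371×10⁻⁵) ≈ 466 m.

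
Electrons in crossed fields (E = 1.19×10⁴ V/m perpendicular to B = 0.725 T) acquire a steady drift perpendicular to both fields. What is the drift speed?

The E×B drift speed is v_d = E/B.
v_d = 1.19×10⁴/0.725 = 1.64×10⁴ m/s.

v_d ≈ 1.64×10⁴ m/s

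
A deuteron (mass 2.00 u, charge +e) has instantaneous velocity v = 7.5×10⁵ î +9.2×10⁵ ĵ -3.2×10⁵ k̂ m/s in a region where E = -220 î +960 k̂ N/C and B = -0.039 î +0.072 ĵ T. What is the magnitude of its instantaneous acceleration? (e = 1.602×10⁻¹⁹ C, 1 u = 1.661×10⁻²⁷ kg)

v×B = (2.30×10⁴, 1.25×10⁴, 8.99×10⁴) N/C.
E + v×B = (2.28×10⁴, 1.25×10⁴, 9.08×10⁴) N/C.
F = q(E + v×B) = (1.602×10⁻¹⁹ C)·(2.28×10⁴, 1.25×10⁴, 9.08×10⁴) = (3.66×10⁻¹⁵, 2.00×10⁻¹⁵, 1.46×10⁻¹⁴) N.
|a| = |F|/m = 1.514×10⁻¹⁴/3.322×10⁻²⁷ ≈ 4.56×10¹² m/s².

|a| ≈ 4.56×10¹² m/s²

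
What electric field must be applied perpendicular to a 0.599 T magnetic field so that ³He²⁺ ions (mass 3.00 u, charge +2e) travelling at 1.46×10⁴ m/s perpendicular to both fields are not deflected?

E = 8750 V/m

For straight-line motion qE = qvB, so E = vB.
E = 1.46×10⁴ × 0.599 = 8750 V/m.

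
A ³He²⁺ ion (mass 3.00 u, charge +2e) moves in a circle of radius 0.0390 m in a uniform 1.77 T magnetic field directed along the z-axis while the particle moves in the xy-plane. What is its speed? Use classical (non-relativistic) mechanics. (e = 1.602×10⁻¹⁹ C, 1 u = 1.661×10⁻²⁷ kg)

From |q|vB = mv²/r, v = |q|Br/m.
v = (3.204×10⁻¹⁹)(1.77)(0.0390)/4.983×10⁻²⁷ ≈ 4.44×10⁶ m/s.

v ≈ 4.44×10⁶ m/s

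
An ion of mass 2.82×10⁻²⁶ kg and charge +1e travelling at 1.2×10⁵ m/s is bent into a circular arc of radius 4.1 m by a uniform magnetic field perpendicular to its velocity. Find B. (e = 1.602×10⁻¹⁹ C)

B ≈ 5.2×10⁻³ T

From |q|vB = mv²/r, B = mv/(|q|r).
B = (2.82×10⁻²⁶)(1.2×10⁵)/((1.602×10⁻¹⁹)(4.1)) ≈ 5.2×10⁻³ T.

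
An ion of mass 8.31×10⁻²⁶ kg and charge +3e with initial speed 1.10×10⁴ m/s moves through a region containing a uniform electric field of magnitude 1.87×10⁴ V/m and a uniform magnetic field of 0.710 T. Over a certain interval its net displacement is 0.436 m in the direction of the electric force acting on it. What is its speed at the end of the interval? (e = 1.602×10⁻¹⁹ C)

v_f ≈ 3.07×10⁵ m/s

B does no work; ΔKE = |q|E d.
½mv_f² = ½mv₀² + |q|Ed = ½(8.31×10⁻²⁶)(1.10×10⁴)² + (4.806×10⁻¹⁹)(1.87×10⁴)(0.436) ≈ 5.028×10⁻¹⁸ J + 3.918×10⁻¹⁵ J ≈ 3.923×10⁻¹⁵ J.
v_f = √(2·3.923×10⁻¹⁵/8.31×10⁻²⁶) ≈ 3.07×10⁵ m/s.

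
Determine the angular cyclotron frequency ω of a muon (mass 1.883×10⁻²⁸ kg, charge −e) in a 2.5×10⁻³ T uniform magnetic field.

ω ≈ 2.1×10⁶ rad/s

ω = |q|B/m.
ω = (1.602×10⁻¹⁹)(2.5×10⁻³)/1.883×10⁻²⁸ ≈ 2.1×10⁶ rad/s.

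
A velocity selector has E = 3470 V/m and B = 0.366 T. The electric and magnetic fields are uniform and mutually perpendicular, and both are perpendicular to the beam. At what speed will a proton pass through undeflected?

v = 9480 m/s

Zero net Lorentz force requires |qE| = |q v×B|, i.e. E = vB.
v = E/B = 3470/0.366 = 9480 m/s.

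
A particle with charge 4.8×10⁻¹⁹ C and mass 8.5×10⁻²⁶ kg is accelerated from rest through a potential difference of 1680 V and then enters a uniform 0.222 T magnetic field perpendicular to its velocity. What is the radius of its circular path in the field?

Acceleration: |q|V = ½mv² ⇒ v = √(2|q|V/m) = √(2·4.8×10⁻¹⁹·1680/8.5×10⁻²⁶) ≈ 1.377×10⁵ m/s.
In the field: r = mv/(|q|B) = (8.5×10⁻²⁶)(1.377×10⁵)/((4.8×10⁻¹⁹)(0.222)) ≈ 0.110 m.

r ≈ 0.110 m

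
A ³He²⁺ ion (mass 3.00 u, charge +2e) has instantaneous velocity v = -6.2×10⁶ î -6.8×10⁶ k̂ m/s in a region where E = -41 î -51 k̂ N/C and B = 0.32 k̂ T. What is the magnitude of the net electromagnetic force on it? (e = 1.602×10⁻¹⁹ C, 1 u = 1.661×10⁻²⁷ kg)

v×B = (0, 1.98×10⁶, 0) N/C.
E + v×B = (-41.0, 1.98×10⁶, -51.0) N/C.
F = q(E + v×B) = (3.204×10⁻¹⁹ C)·(-41.0, 1.98×10⁶, -51.0) = (-1.31×10⁻¹⁷, 6.36×10⁻¹³, -1.63×10⁻¹⁷) N.
|F| = 6.36×10⁻¹³ N.

|F| ≈ 6.36×10⁻¹³ N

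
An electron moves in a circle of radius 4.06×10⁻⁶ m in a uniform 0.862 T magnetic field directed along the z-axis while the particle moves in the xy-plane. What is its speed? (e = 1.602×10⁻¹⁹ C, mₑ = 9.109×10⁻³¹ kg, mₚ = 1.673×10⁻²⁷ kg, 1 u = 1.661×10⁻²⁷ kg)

v ≈ 6.15×10⁵ m/s

From |q|vB = mv²/r, v = |q|Br/m.
v = (1.602×10⁻¹⁹)(0.862)(4.06×10⁻⁶)/9.109×10⁻³¹ ≈ 6.15×10⁵ m/s.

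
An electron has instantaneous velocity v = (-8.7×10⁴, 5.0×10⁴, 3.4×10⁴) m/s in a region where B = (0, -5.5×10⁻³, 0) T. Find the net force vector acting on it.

v×B = (187, 0, 478) N/C.
F = q v×B = (−1.602×10⁻¹⁹ C)·(187, 0, 478) = (-3.00×10⁻¹⁷, 0, -7.67×10⁻¹⁷) N.

F ≈ (-3.00×10⁻¹⁷, 0, -7.67×10⁻¹⁷) N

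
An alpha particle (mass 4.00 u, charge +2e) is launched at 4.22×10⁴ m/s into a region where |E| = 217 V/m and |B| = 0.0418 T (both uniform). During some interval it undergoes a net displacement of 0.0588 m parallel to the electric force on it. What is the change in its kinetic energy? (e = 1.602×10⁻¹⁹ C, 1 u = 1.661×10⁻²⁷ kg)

The magnetic force is always ⟂ v and does no work; only the electric force changes KE.
ΔKE = F_E · d = |q|E d = (3.204×10⁻¹⁹)(217)(0.0588) ≈ 4.09×10⁻¹⁸ J.

ΔKE ≈ 4.09×10⁻¹⁸ J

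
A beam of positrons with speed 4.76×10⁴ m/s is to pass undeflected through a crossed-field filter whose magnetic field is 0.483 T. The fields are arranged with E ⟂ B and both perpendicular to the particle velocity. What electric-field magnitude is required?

E = 2.30×10⁴ V/m

For straight-line motion qE = qvB, so E = vB.
E = 4.76×10⁴ × 0.483 = 2.30×10⁴ V/m.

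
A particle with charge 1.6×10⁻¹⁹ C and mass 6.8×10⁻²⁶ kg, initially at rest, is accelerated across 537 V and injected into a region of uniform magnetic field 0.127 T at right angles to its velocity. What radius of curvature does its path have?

r ≈ 0.168 m

Acceleration: |q|V = ½mv² ⇒ v = √(2|q|V/m) = √(2·1.6×10⁻¹⁹·537/6.8×10⁻²⁶) ≈ 5.027×10⁴ m/s.
In the field: r = mv/(|q|B) = (6.8×10⁻²⁶)(5.027×10⁴)/((1.6×10⁻¹⁹)(0.127)) ≈ 0.168 m.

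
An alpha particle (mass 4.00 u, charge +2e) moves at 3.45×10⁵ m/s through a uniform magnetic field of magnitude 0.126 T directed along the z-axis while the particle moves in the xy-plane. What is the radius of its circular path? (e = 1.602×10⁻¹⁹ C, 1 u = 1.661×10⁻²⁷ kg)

The magnetic force provides the centripetal force: |q|vB = mv²/r.
r = mv/(|q|B) = (6.644×10⁻²⁷)(3.45×10⁵)/((3.204×10⁻¹⁹)(0.126)) ≈ 0.0568 m.

r ≈ 0.0568 m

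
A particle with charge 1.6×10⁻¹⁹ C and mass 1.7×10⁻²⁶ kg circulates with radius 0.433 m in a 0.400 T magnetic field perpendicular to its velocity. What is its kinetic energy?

KE ≈ 1.41×10⁵ eV

v = |q|Br/m, then KE = ½mv² = (qBr)²/(2m).
v = (1.6×10⁻¹⁹)(0.400)(0.433)/1.7×10⁻²⁶ ≈ 1.630×10⁶ m/s.
KE = ½(1.7×10⁻²⁶)(1.630×10⁶)² ≈ 2.26×10⁻¹⁴ J = 1.41×10⁵ eV.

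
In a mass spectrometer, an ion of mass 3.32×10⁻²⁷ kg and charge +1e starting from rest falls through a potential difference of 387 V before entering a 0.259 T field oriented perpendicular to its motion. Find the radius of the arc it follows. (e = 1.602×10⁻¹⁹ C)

r ≈ 0.0155 m

Acceleration: |q|V = ½mv² ⇒ v = √(2|q|V/m) = √(2·1.602×10⁻¹⁹·387/3.32×10⁻²⁷) ≈ 1.933×10⁵ m/s.
In the field: r = mv/(|q|B) = (3.32×10⁻²⁷)(1.933×10⁵)/((1.602×10⁻¹⁹)(0.259)) ≈ 0.0155 m.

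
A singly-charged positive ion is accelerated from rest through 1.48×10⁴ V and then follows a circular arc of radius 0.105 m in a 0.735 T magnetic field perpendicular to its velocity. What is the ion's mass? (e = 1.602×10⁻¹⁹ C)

Combine |q|V = ½mv² and r = mv/(|q|B): eliminate v to get m = qB²r²/(2V).
m = (1.602×10⁻¹⁹)(0.735)²(0.105)²/(2·1.48×10⁴) ≈ 3.22×10⁻²⁶ kg.

m ≈ 3.22×10⁻²⁶ kg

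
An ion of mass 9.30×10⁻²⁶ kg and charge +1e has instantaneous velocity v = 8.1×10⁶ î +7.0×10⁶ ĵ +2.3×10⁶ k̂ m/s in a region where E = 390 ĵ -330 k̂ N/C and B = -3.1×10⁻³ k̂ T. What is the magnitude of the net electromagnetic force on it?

v×B = (-2.17×10⁴, 2.51×10⁴, 0) N/C.
E + v×B = (-2.17×10⁴, 2.55×10⁴, -330) N/C.
F = q(E + v×B) = (1.602×10⁻¹⁹ C)·(-2.17×10⁴, 2.55×10⁴, -330) = (-3.48×10⁻¹⁵, 4.09×10⁻¹⁵, -5.29×10⁻¹⁷) N.
|F| = 5.36×10⁻¹⁵ N.

|F| ≈ 5.36×10⁻¹⁵ N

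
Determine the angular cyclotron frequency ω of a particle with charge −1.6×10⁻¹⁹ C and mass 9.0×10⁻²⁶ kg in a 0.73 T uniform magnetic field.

ω ≈ 1.3×10⁶ rad/s

ω = |q|B/m.
ω = (1.6×10⁻¹⁹)(0.73)/9.0×10⁻²⁶ ≈ 1.3×10⁶ rad/s.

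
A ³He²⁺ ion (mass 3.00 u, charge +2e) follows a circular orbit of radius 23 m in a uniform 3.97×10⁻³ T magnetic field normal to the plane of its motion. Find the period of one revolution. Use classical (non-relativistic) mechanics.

T ≈ 2.46×10⁻⁵ s

The cyclotron period depends only on m, q, B: T = 2πm/(|q|B).
T = 2π(4.983×10⁻²⁷)/((3.204×10⁻¹⁹)(3.97×10⁻³)) ≈ 2.46×10⁻⁵ s.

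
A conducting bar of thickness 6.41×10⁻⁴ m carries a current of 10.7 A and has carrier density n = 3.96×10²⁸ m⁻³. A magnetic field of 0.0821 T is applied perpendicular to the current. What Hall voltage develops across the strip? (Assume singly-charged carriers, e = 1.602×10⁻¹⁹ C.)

V_H = IB/(n e t).
V_H = (10.7)(0.0821)/((3.96×10²⁸)(1.602×10⁻¹⁹)(6.41×10⁻⁴)) ≈ 2.16×10⁻⁷ V.

V_H ≈ 2.16×10⁻⁷ V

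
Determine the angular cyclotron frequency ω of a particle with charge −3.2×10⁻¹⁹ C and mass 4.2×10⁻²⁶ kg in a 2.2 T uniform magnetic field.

ω = |q|B/m.
ω = (3.2×10⁻¹⁹)(2.2)/4.2×10⁻²⁶ ≈ 1.7×10⁷ rad/s.

ω ≈ 1.7×10⁷ rad/s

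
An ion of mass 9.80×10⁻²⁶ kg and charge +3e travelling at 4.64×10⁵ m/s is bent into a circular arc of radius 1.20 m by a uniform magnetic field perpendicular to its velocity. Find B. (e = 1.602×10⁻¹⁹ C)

B ≈ 0.0788 T

From |q|vB = mv²/r, B = mv/(|q|r).
B = (9.80×10⁻²⁶)(4.64×10⁵)/((4.806×10⁻¹⁹)(1.20)) ≈ 0.0788 T.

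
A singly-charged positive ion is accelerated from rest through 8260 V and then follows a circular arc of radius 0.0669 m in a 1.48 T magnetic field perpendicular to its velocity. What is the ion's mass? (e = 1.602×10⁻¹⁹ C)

m ≈ 9.51×10⁻²⁶ kg

Combine |q|V = ½mv² and r = mv/(|q|B): eliminate v to get m = qB²r²/(2V).
m = (1.602×10⁻¹⁹)(1.48)²(0.0669)²/(2·8260) ≈ 9.51×10⁻²⁶ kg.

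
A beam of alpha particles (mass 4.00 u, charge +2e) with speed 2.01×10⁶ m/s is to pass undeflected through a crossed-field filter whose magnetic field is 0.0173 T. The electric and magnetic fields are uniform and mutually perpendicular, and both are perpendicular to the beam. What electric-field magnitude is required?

E = 3.48×10⁴ V/m

For straight-line motion qE = qvB, so E = vB.
E = 2.01×10⁶ × 0.0173 = 3.48×10⁴ V/m.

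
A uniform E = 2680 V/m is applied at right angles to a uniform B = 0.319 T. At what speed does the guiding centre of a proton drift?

The E×B drift speed is v_d = E/B.
v_d = 2680/0.319 = 8400 m/s.

v_d ≈ 8400 m/s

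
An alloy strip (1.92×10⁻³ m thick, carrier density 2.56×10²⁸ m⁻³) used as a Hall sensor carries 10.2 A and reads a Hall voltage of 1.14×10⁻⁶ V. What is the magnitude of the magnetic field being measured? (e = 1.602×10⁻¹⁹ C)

B ≈ 0.880 T

From V_H = IB/(n e t), B = V_H n e t / I.
B = (1.14×10⁻⁶)(2.56×10²⁸)(1.602×10⁻¹⁹)(1.92×10⁻³)/10.2 ≈ 0.880 T.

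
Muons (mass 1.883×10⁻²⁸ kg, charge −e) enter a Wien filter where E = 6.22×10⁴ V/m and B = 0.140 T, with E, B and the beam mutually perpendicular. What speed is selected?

Zero net Lorentz force requires |qE| = |q v×B|, i.e. E = vB.
v = E/B = 6.22×10⁴/0.140 = 4.44×10⁵ m/s.

v = 4.44×10⁵ m/s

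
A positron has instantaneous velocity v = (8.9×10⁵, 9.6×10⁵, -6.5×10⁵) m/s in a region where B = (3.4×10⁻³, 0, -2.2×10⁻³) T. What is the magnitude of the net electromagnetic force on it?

|F| ≈ 6.24×10⁻¹⁶ N

v×B = (-2110, -252, -3260) N/C.
F = q v×B = (1.602×10⁻¹⁹ C)·(-2110, -252, -3260) = (-3.38×10⁻¹⁶, -4.04×10⁻¹⁷, -5.23×10⁻¹⁶) N.
|F| = 6.24×10⁻¹⁶ N.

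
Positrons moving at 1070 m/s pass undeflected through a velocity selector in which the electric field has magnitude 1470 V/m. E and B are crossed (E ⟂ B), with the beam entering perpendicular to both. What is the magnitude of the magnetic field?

B = 1.37 T

Balance of forces in the selector: qE = qvB ⇒ B = E/v.
B = 1470/1070 = 1.37 T.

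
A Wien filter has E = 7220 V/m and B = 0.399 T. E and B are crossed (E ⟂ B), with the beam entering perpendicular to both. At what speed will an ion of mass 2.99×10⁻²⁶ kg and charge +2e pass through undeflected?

v = 1.81×10⁴ m/s

Zero net Lorentz force requires |qE| = |q v×B|, i.e. E = vB.
v = E/B = 7220/0.399 = 1.81×10⁴ m/s.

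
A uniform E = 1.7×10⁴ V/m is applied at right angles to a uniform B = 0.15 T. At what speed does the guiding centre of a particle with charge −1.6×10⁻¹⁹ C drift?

The E×B drift speed is v_d = E/B.
v_d = 1.7×10⁴/0.15 = 1.1×10⁵ m/s.

v_d ≈ 1.1×10⁵ m/s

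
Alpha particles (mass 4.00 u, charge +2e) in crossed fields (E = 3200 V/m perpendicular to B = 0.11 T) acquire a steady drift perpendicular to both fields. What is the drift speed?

The E×B drift speed is v_d = E/B.
v_d = 3200/0.11 = 2.9×10⁴ m/s.

v_d ≈ 2.9×10⁴ m/s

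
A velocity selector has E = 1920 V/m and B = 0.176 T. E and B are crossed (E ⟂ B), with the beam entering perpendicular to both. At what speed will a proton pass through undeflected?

v = 1.09×10⁴ m/s

For undeflected motion the electric and magnetic forces balance: qE = qvB.
v = E/B = 1920/0.176 = 1.09×10⁴ m/s.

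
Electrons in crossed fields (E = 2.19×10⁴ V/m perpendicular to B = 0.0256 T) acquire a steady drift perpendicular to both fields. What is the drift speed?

v_d ≈ 8.55×10⁵ m/s

The steady drift has the magnetic force balancing the electric force, so v_d = E/B.
v_d = 2.19×10⁴/0.0256 = 8.55×10⁵ m/s.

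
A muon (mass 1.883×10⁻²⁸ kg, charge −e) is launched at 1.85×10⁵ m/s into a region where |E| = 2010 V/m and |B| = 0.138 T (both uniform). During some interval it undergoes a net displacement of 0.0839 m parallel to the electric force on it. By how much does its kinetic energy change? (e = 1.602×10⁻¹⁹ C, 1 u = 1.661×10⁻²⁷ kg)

The magnetic force is always ⟂ v and does no work; only the electric force changes KE.
ΔKE = F_E · d = |q|E d = (1.602×10⁻¹⁹)(2010)(0.0839) ≈ 2.70×10⁻¹⁷ J.

ΔKE ≈ 2.70×10⁻¹⁷ J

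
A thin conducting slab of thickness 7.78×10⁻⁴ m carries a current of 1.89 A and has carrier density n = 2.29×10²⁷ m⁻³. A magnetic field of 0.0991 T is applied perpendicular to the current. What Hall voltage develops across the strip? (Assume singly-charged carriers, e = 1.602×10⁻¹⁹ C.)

V_H = IB/(n e t).
V_H = (1.89)(0.0991)/((2.29×10²⁷)(1.602×10⁻¹⁹)(7.78×10⁻⁴)) ≈ 6.56×10⁻⁷ V.

V_H ≈ 6.56×10⁻⁷ V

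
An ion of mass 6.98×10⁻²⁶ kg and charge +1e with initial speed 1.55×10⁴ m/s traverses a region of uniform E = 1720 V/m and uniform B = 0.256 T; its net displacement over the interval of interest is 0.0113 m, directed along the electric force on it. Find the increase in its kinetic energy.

The magnetic force is always ⟂ v and does no work; only the electric force changes KE.
ΔKE = F_E · d = |q|E d = (1.602×10⁻¹⁹)(1720)(0.0113) ≈ 3.11×10⁻¹⁸ J.

ΔKE ≈ 3.11×10⁻¹⁸ J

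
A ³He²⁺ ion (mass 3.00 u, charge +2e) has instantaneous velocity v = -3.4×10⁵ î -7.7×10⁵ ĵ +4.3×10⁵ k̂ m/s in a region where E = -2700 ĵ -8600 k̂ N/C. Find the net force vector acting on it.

F ≈ (0, -8.65×10⁻¹⁶, -2.76×10⁻¹⁵) N

Only an electric field acts, so F = qE = (3.204×10⁻¹⁹ C)·(0, -2700, -8600) = (0, -8.65×10⁻¹⁶, -2.76×10⁻¹⁵) N.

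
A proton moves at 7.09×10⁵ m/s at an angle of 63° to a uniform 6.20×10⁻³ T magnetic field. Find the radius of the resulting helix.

r ≈ 1.06 m

v⊥ = v sinθ = 7.09×10⁵·sin63° ≈ 6.317×10⁵ m/s.
r = m v⊥/(|q|B) = (1.673×10⁻²⁷)(6.317×10⁵)/((1.602×10⁻¹⁹)(6.20×10⁻³)) ≈ 1.06 m.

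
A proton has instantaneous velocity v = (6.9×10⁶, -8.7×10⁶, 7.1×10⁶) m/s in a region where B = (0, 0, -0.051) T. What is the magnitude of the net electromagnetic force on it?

|F| ≈ 9.07×10⁻¹⁴ N

v×B = (4.44×10⁵, 3.52×10⁵, 0) N/C.
F = q v×B = (1.602×10⁻¹⁹ C)·(4.44×10⁵, 3.52×10⁵, 0) = (7.11×10⁻¹⁴, 5.64×10⁻¹⁴, 0) N.
|F| = 9.07×10⁻¹⁴ N.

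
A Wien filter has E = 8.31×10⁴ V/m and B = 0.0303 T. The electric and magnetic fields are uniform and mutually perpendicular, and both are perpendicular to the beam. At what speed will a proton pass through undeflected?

v = 2.74×10⁶ m/s

Straight-line motion ⇒ electric and magnetic forces cancel, so E = vB.
v = E/B = 8.31×10⁴/0.0303 = 2.74×10⁶ m/s.
The result is independent of the particle's charge and mass.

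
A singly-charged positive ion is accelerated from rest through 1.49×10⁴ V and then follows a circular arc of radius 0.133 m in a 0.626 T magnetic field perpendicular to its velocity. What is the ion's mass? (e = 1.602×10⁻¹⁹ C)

m ≈ 3.73×10⁻²⁶ kg

Combine |q|V = ½mv² and r = mv/(|q|B): eliminate v to get m = qB²r²/(2V).
m = (1.602×10⁻¹⁹)(0.626)²(0.133)²/(2·1.49×10⁴) ≈ 3.73×10⁻²⁶ kg.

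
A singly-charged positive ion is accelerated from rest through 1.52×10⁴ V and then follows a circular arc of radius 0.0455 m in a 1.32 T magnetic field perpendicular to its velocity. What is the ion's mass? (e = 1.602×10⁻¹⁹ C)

Combine |q|V = ½mv² and r = mv/(|q|B): eliminate v to get m = qB²r²/(2V).
m = (1.602×10⁻¹⁹)(1.32)²(0.0455)²/(2·1.52×10⁴) ≈ 1.90×10⁻²⁶ kg.

m ≈ 1.90×10⁻²⁶ kg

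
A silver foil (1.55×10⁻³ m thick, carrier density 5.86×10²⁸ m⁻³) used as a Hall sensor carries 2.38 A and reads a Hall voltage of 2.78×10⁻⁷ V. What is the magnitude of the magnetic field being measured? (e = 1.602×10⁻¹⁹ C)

From V_H = IB/(n e t), B = V_H n e t / I.
B = (2.78×10⁻⁷)(5.86×10²⁸)(1.602×10⁻¹⁹)(1.55×10⁻³)/2.38 ≈ 1.70 T.

B ≈ 1.70 T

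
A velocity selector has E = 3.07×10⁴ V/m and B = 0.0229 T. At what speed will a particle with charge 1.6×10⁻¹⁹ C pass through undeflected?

v = 1.34×10⁶ m/s

Straight-line motion ⇒ electric and magnetic forces cancel, so E = vB.
v = E/B = 3.07×10⁴/0.0229 = 1.34×10⁶ m/s.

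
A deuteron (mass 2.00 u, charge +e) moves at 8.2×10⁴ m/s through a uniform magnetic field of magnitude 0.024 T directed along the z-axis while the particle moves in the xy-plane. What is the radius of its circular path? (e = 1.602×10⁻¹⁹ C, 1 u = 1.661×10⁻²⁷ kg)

The magnetic force provides the centripetal force: |q|vB = mv²/r.
r = mv/(|q|B) = (3.322×10⁻²⁷)(8.2×10⁴)/((1.602×10⁻¹⁹)(0.024)) ≈ 0.071 m.

r ≈ 0.071 m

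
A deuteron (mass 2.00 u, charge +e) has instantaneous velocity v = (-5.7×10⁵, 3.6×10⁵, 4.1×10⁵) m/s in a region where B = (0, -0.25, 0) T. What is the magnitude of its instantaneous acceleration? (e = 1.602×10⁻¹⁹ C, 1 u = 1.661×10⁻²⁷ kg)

|a| ≈ 8.46×10¹² m/s²

v×B = (1.02×10⁵, 0, 1.42×10⁵) N/C.
F = q v×B = (1.602×10⁻¹⁹ C)·(1.02×10⁵, 0, 1.42×10⁵) = (1.64×10⁻¹⁴, 0, 2.28×10⁻¹⁴) N.
|a| = |F|/m = 2.812×10⁻¹⁴/3.322×10⁻²⁷ ≈ 8.46×10¹² m/s².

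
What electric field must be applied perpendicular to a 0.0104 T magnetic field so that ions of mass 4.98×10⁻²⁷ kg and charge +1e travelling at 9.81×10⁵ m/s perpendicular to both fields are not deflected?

For straight-line motion qE = qvB, so E = vB.
E = 9.81×10⁵ × 0.0104 = 1.02×10⁴ V/m.

E = 1.02×10⁴ V/m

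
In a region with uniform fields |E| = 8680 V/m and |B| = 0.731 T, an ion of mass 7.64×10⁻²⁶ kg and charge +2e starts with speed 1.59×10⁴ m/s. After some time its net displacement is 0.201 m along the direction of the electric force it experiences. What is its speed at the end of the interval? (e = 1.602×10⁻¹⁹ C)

B does no work; ΔKE = |q|E d.
½mv_f² = ½mv₀² + |q|Ed = ½(7.64×10⁻²⁶)(1.59×10⁴)² + (3.204×10⁻¹⁹)(8680)(0.201) ≈ 9.657×10⁻¹⁸ J + 5.590×10⁻¹⁶ J ≈ 5.687×10⁻¹⁶ J.
v_f = √(2·5.687×10⁻¹⁶/7.64×10⁻²⁶) ≈ 1.22×10⁵ m/s.

v_f ≈ 1.22×10⁵ m/s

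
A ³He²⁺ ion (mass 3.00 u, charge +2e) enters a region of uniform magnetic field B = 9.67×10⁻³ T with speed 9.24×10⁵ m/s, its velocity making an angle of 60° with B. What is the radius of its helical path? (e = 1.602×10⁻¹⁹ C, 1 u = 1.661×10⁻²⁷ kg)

v⊥ = v sinθ = 9.24×10⁵·sin60° ≈ 8.002×10⁵ m/s.
r = m v⊥/(|q|B) = (4.983×10⁻²⁷)(8.002×10⁵)/((3.204×10⁻¹⁹)(9.67×10⁻³)) ≈ 1.29 m.

r ≈ 1.29 m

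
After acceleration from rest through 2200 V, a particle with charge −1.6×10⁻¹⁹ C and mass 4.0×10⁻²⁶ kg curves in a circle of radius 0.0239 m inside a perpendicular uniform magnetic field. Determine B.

B ≈ 1.39 T

v = √(2|q|V/m) = √(2·1.6×10⁻¹⁹·2200/4.0×10⁻²⁶) ≈ 1.327×10⁵ m/s.
B = mv/(|q|r) = (4.0×10⁻²⁶)(1.327×10⁵)/((1.6×10⁻¹⁹)(0.0239)) ≈ 1.39 T.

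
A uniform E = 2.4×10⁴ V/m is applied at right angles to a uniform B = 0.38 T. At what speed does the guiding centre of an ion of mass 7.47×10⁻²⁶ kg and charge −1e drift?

v_d ≈ 6.3×10⁴ m/s

The steady drift has the magnetic force balancing the electric force, so v_d = E/B.
v_d = 2.4×10⁴/0.38 = 6.3×10⁴ m/s.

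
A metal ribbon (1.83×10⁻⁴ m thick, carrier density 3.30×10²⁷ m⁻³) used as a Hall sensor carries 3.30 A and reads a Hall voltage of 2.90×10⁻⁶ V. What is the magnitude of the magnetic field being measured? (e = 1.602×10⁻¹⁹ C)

From V_H = IB/(n e t), B = V_H n e t / I.
B = (2.90×10⁻⁶)(3.30×10²⁷)(1.602×10⁻¹⁹)(1.83×10⁻⁴)/3.30 ≈ 0.0850 T.

B ≈ 0.0850 T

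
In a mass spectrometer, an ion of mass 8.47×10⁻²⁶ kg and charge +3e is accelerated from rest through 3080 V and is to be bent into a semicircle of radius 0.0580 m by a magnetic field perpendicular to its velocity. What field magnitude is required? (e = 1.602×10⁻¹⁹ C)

v = √(2|q|V/m) = √(2·4.806×10⁻¹⁹·3080/8.47×10⁻²⁶) ≈ 1.870×10⁵ m/s.
B = mv/(|q|r) = (8.47×10⁻²⁶)(1.870×10⁵)/((4.806×10⁻¹⁹)(0.0580)) ≈ 0.568 T.

B ≈ 0.568 T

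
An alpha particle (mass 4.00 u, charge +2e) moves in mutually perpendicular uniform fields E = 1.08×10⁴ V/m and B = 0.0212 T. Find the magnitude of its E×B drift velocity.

v_d ≈ 5.09×10⁵ m/s

The steady drift has the magnetic force balancing the electric force, so v_d = E/B.
v_d = 1.08×10⁴/0.0212 = 5.09×10⁵ m/s.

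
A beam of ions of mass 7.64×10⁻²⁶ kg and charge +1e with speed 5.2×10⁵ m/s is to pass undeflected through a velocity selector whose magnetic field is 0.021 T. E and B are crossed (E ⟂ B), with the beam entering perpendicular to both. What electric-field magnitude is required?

E = 1.1×10⁴ V/m

For straight-line motion qE = qvB, so E = vB.
E = 5.2×10⁵ × 0.021 = 1.1×10⁴ V/m.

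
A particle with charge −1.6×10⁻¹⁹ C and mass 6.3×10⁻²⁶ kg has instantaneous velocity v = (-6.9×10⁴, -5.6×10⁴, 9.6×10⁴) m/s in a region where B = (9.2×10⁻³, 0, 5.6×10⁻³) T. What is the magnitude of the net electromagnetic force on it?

|F| ≈ 2.25×10⁻¹⁶ N

v×B = (-314, 1270, 515) N/C.
F = q v×B = (−1.6×10⁻¹⁹ C)·(-314, 1270, 515) = (5.02×10⁻¹⁷, -2.03×10⁻¹⁶, -8.24×10⁻¹⁷) N.
|F| = 2.25×10⁻¹⁶ N.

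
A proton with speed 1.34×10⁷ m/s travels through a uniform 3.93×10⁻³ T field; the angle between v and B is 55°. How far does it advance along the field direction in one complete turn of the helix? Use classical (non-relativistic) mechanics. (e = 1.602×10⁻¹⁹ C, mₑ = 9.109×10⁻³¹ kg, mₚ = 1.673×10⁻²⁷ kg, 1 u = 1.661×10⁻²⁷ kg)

v∥ = v cosθ = 1.34×10⁷·cos55° ≈ 7.686×10⁶ m/s.
T = 2πm/(|q|B) = 2π(1.673×10⁻²⁷)/((1.602×10⁻¹⁹)(3.93×10⁻³)) ≈ 1.670×10⁻⁵ s.
pitch = v∥ T = (7.686×10⁶)(1.670×10⁻⁵) ≈ 128 m.

p ≈ 128 m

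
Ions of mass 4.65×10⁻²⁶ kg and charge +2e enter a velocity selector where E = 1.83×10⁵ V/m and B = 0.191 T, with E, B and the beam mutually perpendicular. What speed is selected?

v = 9.58×10⁵ m/s

For undeflected motion the electric and magnetic forces balance: qE = qvB.
v = E/B = 1.83×10⁵/0.191 = 9.58×10⁵ m/s.
The result is independent of the particle's charge and mass.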